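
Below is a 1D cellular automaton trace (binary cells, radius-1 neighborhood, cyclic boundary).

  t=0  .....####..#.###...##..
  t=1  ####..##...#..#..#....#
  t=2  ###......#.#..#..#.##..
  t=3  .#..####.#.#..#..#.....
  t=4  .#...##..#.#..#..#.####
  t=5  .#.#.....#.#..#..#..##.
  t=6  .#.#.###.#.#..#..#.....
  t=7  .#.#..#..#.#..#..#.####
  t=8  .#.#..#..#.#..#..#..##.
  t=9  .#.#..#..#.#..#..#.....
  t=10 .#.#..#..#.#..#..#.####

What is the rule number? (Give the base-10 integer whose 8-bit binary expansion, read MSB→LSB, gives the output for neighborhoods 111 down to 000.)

  ###|#  b7=1 t=0,i=6
  ##.|.  b6=0 t=0,i=8
  #.#|.  b5=0 t=0,i=12
  #..|.  b4=0 t=0,i=9
  .##|.  b3=0 t=0,i=5
  .#.|#  b2=1 t=0,i=11
  ..#|.  b1=0 t=0,i=4
  ...|#  b0=1 t=0,i=0
  bits 10000101 = 133

133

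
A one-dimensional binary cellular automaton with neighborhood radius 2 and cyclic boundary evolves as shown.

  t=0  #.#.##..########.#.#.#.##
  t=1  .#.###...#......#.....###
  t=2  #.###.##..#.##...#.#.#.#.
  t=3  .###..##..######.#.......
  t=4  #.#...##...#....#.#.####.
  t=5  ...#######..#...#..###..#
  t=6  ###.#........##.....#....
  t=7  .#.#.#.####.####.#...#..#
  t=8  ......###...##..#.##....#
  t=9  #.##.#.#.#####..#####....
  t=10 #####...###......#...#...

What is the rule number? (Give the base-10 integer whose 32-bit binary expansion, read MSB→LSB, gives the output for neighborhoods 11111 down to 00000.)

96663913

  nb #####: next=.  (t=0,i=10, bit31=0)
  nb ####.: next=.  (t=0,i=14, bit30=0)
  nb ###.#: next=.  (t=0,i=0, bit29=0)
  nb ###..: next=.  (t=1,i=5, bit28=0)
  nb ##.##: next=.  (t=2,i=5, bit27=0)
  nb ##.#.: next=#  (t=0,i=1, bit26=1)
  nb ##..#: next=.  (t=0,i=6, bit25=0)
  nb ##...: next=#  (t=1,i=6, bit24=1)
  nb #.###: next=#  (t=0,i=23, bit23=1)
  nb #.##.: next=#  (t=0,i=4, bit22=1)
  nb #.#.#: next=.  (t=0,i=2, bit21=0)
  nb #.#..: next=.  (t=3,i=17, bit20=0)
  nb #..##: next=.  (t=0,i=7, bit19=0)
  nb #..#.: next=.  (t=2,i=9, bit18=0)
  nb #...#: next=#  (t=1,i=7, bit17=1)
  nb #....: next=.  (t=1,i=11, bit16=0)
  nb .####: next=#  (t=0,i=9, bit15=1)
  nb .###.: next=#  (t=0,i=24, bit14=1)
  nb .##.#: next=#  (t=9,i=3, bit13=1)
  nb .##..: next=#  (t=0,i=5, bit12=1)
  nb .#.##: next=#  (t=0,i=3, bit11=1)
  nb .#.#.: next=.  (t=0,i=18, bit10=0)
  nb .#..#: next=.  (t=5,i=17, bit9=0)
  nb .#...: next=#  (t=1,i=10, bit8=1)
  nb ..###: next=.  (t=0,i=8, bit7=0)
  nb ..##.: next=#  (t=3,i=6, bit6=1)
  nb ..#.#: next=#  (t=2,i=10, bit5=1)
  nb ..#..: next=.  (t=1,i=9, bit4=0)
  nb ...##: next=#  (t=1,i=21, bit3=1)
  nb ...#.: next=.  (t=1,i=8, bit2=0)
  nb ....#: next=.  (t=1,i=14, bit1=0)
  nb .....: next=#  (t=1,i=12, bit0=1)
  bits 00000101110000101111100101101001 = 96663913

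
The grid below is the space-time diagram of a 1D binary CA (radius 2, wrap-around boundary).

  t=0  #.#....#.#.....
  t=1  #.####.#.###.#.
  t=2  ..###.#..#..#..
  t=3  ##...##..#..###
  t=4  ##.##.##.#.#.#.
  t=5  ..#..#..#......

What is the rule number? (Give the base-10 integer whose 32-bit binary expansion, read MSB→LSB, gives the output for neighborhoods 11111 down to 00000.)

  #####|.  b31=0 t=3,i=14
  ####.|#  b30=1 t=1,i=4
  ###.#|.  b29=0 t=1,i=5
  ###..|#  b28=1 t=3,i=1
  ##.##|#  b27=1 t=4,i=2
  ##.#.|#  b26=1 t=1,i=6
  ##..#|#  b25=1 t=3,i=7
  ##...|.  b24=0 t=3,i=2
  #.###|#  b23=1 t=1,i=2
  #.##.|.  b22=0 t=4,i=0
  #.#.#|.  b21=0 t=1,i=0
  #.#..|#  b20=1 t=0,i=2
  #..##|#  b19=1 t=3,i=11
  #..#.|.  b18=0 t=2,i=8
  #...#|#  b17=1 t=3,i=3
  #....|#  b16=1 t=0,i=4
  .####|#  b15=1 t=1,i=3
  .###.|.  b14=0 t=1,i=10
  .##.#|.  b13=0 t=4,i=1
  .##..|#  b12=1 t=3,i=6
  .#.##|.  b11=0 t=1,i=1
  .#.#.|.  b10=0 t=0,i=1
  .#..#|.  b9=0 t=2,i=7
  .#...|#  b8=1 t=0,i=3
  ..###|.  b7=0 t=2,i=2
  ..##.|.  b6=0 t=3,i=5
  ..#.#|#  b5=1 t=0,i=0
  ..#..|#  b4=1 t=2,i=9
  ...##|#  b3=1 t=2,i=1
  ...#.|.  b2=0 t=0,i=6
  ....#|#  b1=1 t=0,i=5
  .....|.  b0=0 t=0,i=12
  bits 01011110100110111001000100111010 = 1587253562

1587253562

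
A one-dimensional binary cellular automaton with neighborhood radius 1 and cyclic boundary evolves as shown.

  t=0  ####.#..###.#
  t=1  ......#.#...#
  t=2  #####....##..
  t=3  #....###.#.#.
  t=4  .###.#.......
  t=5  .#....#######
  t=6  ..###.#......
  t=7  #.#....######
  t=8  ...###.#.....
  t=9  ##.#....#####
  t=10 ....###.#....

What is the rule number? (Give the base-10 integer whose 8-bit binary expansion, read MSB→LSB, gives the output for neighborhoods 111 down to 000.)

  nb ###: next=.  (t=0,i=0, bit7=0)
  nb ##.: next=.  (t=0,i=3, bit6=0)
  nb #.#: next=.  (t=0,i=4, bit5=0)
  nb #..: next=#  (t=0,i=6, bit4=1)
  nb .##: next=#  (t=0,i=8, bit3=1)
  nb .#.: next=.  (t=0,i=5, bit2=0)
  nb ..#: next=.  (t=0,i=7, bit1=0)
  nb ...: next=#  (t=1,i=1, bit0=1)
  bits 00011001 = 25

25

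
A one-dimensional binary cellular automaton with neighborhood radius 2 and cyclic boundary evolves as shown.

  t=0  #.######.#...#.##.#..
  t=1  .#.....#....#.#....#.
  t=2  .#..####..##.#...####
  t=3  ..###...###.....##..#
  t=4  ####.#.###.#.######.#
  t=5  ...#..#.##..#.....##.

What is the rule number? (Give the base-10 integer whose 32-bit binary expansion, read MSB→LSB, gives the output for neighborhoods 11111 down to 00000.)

  ##### -> .   bit 31 = 0  t=0,i=4
  ####. -> .   bit 30 = 0  t=0,i=6
  ###.# -> #   bit 29 = 1  t=0,i=7
  ###.. -> .   bit 28 = 0  t=2,i=7
  ##.## -> #   bit 27 = 1  t=4,i=19
  ##.#. -> .   bit 26 = 0  t=0,i=8
  ##..# -> #   bit 25 = 1  t=2,i=8
  ##... -> #   bit 24 = 1  t=3,i=5
  #.### -> .   bit 23 = 0  t=0,i=2
  #.##. -> .   bit 22 = 0  t=0,i=15
  #.#.# -> .   bit 21 = 0  t=4,i=5
  #.#.. -> .   bit 20 = 0  t=0,i=9
  #..## -> #   bit 19 = 1  t=2,i=3
  #..#. -> .   bit 18 = 0  t=0,i=20
  #...# -> .   bit 17 = 0  t=0,i=11
  #.... -> .   bit 16 = 0  t=1,i=3
  .#### -> .   bit 15 = 0  t=0,i=3
  .###. -> #   bit 14 = 1  t=3,i=3
  .##.# -> .   bit 13 = 0  t=0,i=16
  .##.. -> #   bit 12 = 1  t=3,i=17
  .#.## -> #   bit 11 = 1  t=0,i=1
  .#.#. -> #   bit 10 = 1  t=1,i=13
  .#..# -> #   bit 9 = 1  t=0,i=19
  .#... -> .   bit 8 = 0  t=0,i=10
  ..### -> #   bit 7 = 1  t=2,i=4
  ..##. -> #   bit 6 = 1  t=2,i=10
  ..#.# -> .   bit 5 = 0  t=0,i=0
  ..#.. -> #   bit 4 = 1  t=1,i=1
  ...## -> #   bit 3 = 1  t=2,i=16
  ...#. -> #   bit 2 = 1  t=0,i=12
  ....# -> #   bit 1 = 1  t=1,i=5
  ..... -> #   bit 0 = 1  t=1,i=4
  bits 00101011000010000101111011011111 = 721968863

721968863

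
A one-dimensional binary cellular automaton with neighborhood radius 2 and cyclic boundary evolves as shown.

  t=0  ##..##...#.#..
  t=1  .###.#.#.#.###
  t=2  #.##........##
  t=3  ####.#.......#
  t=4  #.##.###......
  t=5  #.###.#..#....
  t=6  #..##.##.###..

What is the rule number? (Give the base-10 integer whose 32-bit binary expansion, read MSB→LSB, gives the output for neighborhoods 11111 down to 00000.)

  [31] ##### => .  t=3,i=1
  [30] ####. => #  t=3,i=2
  [29] ###.# => #  t=1,i=3
  [28] ###.. => .  t=4,i=7
  [27] ##.## => #  t=1,i=0
  [26] ##.#. => .  t=1,i=4
  [25] ##..# => #  t=0,i=2
  [24] ##... => .  t=0,i=6
  [23] #.### => .  t=1,i=1
  [22] #.##. => #  t=2,i=2
  [21] #.#.# => .  t=1,i=5
  [20] #.#.. => #  t=0,i=11
  [19] #..## => #  t=0,i=3
  [18] #..#. => .  t=5,i=8
  [17] #...# => #  t=0,i=7
  [16] #.... => #  t=2,i=5
  [15] .#### => #  t=3,i=0
  [14] .###. => #  t=1,i=2
  [13] .##.# => #  t=4,i=3
  [12] .##.. => #  t=0,i=1
  [11] .#.## => .  t=1,i=10
  [10] .#.#. => .  t=0,i=10
  [9] .#..# => #  t=0,i=12
  [8] .#... => #  t=3,i=6
  [7] ..### => .  t=2,i=12
  [6] ..##. => .  t=0,i=0
  [5] ..#.# => #  t=0,i=9
  [4] ..#.. => #  t=5,i=9
  [3] ...## => .  t=2,i=11
  [2] ...#. => .  t=0,i=8
  [1] ....# => .  t=2,i=10
  [0] ..... => .  t=2,i=6
  bits 01101010010110111111001100110000 = 1784410928

1784410928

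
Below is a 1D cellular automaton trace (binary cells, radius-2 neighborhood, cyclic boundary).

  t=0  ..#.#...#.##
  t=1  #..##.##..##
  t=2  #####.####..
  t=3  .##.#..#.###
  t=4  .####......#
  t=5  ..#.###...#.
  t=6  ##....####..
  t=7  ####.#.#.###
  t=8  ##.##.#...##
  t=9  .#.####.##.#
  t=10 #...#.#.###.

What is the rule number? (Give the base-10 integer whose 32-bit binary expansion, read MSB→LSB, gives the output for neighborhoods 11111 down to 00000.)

3076240460

  ##### -> #   bit 31 = 1  t=2,i=2
  ####. -> .   bit 30 = 0  t=2,i=3
  ###.# -> #   bit 29 = 1  t=2,i=4
  ###.. -> #   bit 28 = 1  t=1,i=0
  ##.## -> .   bit 27 = 0  t=1,i=5
  ##.#. -> #   bit 26 = 1  t=3,i=3
  ##..# -> #   bit 25 = 1  t=0,i=0
  ##... -> #   bit 24 = 1  t=4,i=5
  #.### -> .   bit 23 = 0  t=2,i=6
  #.##. -> #   bit 22 = 1  t=0,i=10
  #.#.# -> .   bit 21 = 0  t=7,i=5
  #.#.. -> #   bit 20 = 1  t=0,i=4
  #..## -> #   bit 19 = 1  t=1,i=2
  #..#. -> .   bit 18 = 0  t=0,i=1
  #...# -> #   bit 17 = 1  t=0,i=6
  #.... -> #   bit 16 = 1  t=4,i=6
  .#### -> #   bit 15 = 1  t=2,i=1
  .###. -> .   bit 14 = 0  t=1,i=11
  .##.# -> #   bit 13 = 1  t=1,i=4
  .##.. -> #   bit 12 = 1  t=0,i=11
  .#.## -> .   bit 11 = 0  t=0,i=9
  .#.#. -> #   bit 10 = 1  t=0,i=3
  .#..# -> .   bit 9 = 0  t=3,i=5
  .#... -> .   bit 8 = 0  t=0,i=5
  ..### -> .   bit 7 = 0  t=1,i=10
  ..##. -> #   bit 6 = 1  t=1,i=3
  ..#.# -> .   bit 5 = 0  t=0,i=2
  ..#.. -> .   bit 4 = 0  t=5,i=10
  ...## -> #   bit 3 = 1  t=6,i=5
  ...#. -> #   bit 2 = 1  t=0,i=7
  ....# -> .   bit 1 = 0  t=4,i=9
  ..... -> .   bit 0 = 0  t=4,i=7
  bits 10110111010110111011010001001100 = 3076240460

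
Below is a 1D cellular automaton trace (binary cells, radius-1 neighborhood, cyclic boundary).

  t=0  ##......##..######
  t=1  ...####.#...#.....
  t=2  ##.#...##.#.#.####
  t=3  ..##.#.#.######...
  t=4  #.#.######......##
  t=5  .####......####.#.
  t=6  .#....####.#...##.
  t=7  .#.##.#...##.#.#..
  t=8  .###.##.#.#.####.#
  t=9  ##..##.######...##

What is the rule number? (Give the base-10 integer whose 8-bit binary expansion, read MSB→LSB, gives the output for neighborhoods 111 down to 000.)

45

  [7] ### => .  t=0,i=0
  [6] ##. => .  t=0,i=1
  [5] #.# => #  t=1,i=7
  [4] #.. => .  t=0,i=2
  [3] .## => #  t=0,i=8
  [2] .#. => #  t=1,i=8
  [1] ..# => .  t=0,i=7
  [0] ... => #  t=0,i=3
  bits 00101101 = 45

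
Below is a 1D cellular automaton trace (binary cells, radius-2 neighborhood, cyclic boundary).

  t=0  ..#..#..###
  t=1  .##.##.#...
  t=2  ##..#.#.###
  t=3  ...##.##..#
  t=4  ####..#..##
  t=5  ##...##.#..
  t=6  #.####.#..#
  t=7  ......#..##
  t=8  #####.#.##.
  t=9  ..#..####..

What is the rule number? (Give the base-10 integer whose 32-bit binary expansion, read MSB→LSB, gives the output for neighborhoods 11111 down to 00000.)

  [31] ##### => #  t=2,i=10
  [30] ####. => .  t=2,i=0
  [29] ###.# => .  t=6,i=5
  [28] ###.. => .  t=0,i=10
  [27] ##.## => .  t=1,i=3
  [26] ##.#. => #  t=1,i=6
  [25] ##..# => .  t=0,i=0
  [24] ##... => #  t=5,i=2
  [23] #.### => .  t=2,i=8
  [22] #.##. => #  t=1,i=4
  [21] #.#.# => #  t=2,i=6
  [20] #.#.. => .  t=1,i=7
  [19] #..## => #  t=0,i=7
  [18] #..#. => #  t=0,i=1
  [17] #...# => #  t=3,i=1
  [16] #.... => #  t=1,i=9
  [15] .#### => .  t=2,i=9
  [14] .###. => .  t=0,i=9
  [13] .##.# => .  t=1,i=2
  [12] .##.. => .  t=3,i=7
  [11] .#.## => #  t=2,i=7
  [10] .#.#. => .  t=2,i=5
  [9] .#..# => .  t=0,i=3
  [8] .#... => #  t=1,i=8
  [7] ..### => .  t=0,i=8
  [6] ..##. => #  t=1,i=1
  [5] ..#.# => #  t=2,i=4
  [4] ..#.. => #  t=0,i=2
  [3] ...## => #  t=1,i=0
  [2] ...#. => .  t=7,i=5
  [1] ....# => #  t=1,i=10
  [0] ..... => #  t=7,i=2
  bits 10000101011011110000100101111011 = 2238646651

2238646651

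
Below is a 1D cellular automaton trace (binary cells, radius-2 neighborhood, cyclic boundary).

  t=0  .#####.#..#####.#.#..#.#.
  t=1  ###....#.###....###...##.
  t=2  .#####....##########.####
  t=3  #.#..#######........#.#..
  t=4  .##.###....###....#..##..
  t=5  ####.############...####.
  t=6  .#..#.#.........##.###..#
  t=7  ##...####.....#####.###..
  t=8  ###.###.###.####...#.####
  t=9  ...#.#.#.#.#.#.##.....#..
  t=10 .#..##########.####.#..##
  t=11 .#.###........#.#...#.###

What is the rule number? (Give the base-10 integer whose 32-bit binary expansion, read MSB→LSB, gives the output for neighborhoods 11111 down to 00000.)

  ##### -> .   bit 31 = 0  t=0,i=3
  ####. -> .   bit 30 = 0  t=0,i=4
  ###.# -> .   bit 29 = 0  t=0,i=5
  ###.. -> #   bit 28 = 1  t=1,i=2
  ##.## -> #   bit 27 = 1  t=1,i=24
  ##.#. -> .   bit 26 = 0  t=0,i=6
  ##..# -> #   bit 25 = 1  t=6,i=22
  ##... -> #   bit 24 = 1  t=1,i=3
  #.### -> .   bit 23 = 0  t=1,i=0
  #.##. -> #   bit 22 = 1  t=9,i=15
  #.#.# -> #   bit 21 = 1  t=0,i=16
  #.#.. -> #   bit 20 = 1  t=0,i=7
  #..## -> #   bit 19 = 1  t=0,i=0
  #..#. -> .   bit 18 = 0  t=0,i=20
  #...# -> .   bit 17 = 0  t=1,i=20
  #.... -> #   bit 16 = 1  t=1,i=4
  .#### -> #   bit 15 = 1  t=0,i=2
  .###. -> #   bit 14 = 1  t=1,i=1
  .##.# -> #   bit 13 = 1  t=1,i=23
  .##.. -> #   bit 12 = 1  t=4,i=22
  .#.## -> .   bit 11 = 0  t=1,i=8
  .#.#. -> #   bit 10 = 1  t=0,i=17
  .#..# -> .   bit 9 = 0  t=0,i=8
  .#... -> #   bit 8 = 1  t=6,i=7
  ..### -> #   bit 7 = 1  t=0,i=1
  ..##. -> #   bit 6 = 1  t=1,i=22
  ..#.# -> .   bit 5 = 0  t=0,i=21
  ..#.. -> .   bit 4 = 0  t=4,i=18
  ...## -> #   bit 3 = 1  t=1,i=15
  ...#. -> .   bit 2 = 0  t=1,i=6
  ....# -> #   bit 1 = 1  t=1,i=5
  ..... -> .   bit 0 = 0  t=3,i=14
  bits 00011011011110011111010111001010 = 460977610

460977610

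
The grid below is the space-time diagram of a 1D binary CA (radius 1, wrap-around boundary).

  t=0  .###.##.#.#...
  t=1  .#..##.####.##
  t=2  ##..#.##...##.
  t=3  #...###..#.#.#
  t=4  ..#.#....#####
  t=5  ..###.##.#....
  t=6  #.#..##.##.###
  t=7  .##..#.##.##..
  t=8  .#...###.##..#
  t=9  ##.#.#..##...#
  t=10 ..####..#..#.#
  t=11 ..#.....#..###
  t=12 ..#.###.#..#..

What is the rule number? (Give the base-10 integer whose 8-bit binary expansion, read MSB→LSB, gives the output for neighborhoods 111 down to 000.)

  [7] ### => .  t=0,i=2
  [6] ##. => .  t=0,i=3
  [5] #.# => #  t=0,i=4
  [4] #.. => .  t=0,i=11
  [3] .## => #  t=0,i=1
  [2] .#. => #  t=0,i=8
  [1] ..# => .  t=0,i=0
  [0] ... => #  t=0,i=12
  bits 00101101 = 45

45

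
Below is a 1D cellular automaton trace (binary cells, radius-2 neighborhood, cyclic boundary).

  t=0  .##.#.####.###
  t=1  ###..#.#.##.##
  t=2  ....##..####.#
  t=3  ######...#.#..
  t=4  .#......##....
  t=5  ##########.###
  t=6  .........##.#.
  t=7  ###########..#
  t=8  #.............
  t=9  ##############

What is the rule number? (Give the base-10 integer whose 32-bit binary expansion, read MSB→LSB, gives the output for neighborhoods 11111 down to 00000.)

675674495

  nb #####: next=.  (t=1,i=0, bit31=0)
  nb ####.: next=.  (t=0,i=8, bit30=0)
  nb ###.#: next=#  (t=0,i=9, bit29=1)
  nb ###..: next=.  (t=1,i=2, bit28=0)
  nb ##.##: next=#  (t=0,i=0, bit27=1)
  nb ##.#.: next=.  (t=0,i=3, bit26=0)
  nb ##..#: next=.  (t=1,i=3, bit25=0)
  nb ##...: next=.  (t=3,i=6, bit24=0)
  nb #.###: next=.  (t=0,i=6, bit23=0)
  nb #.##.: next=#  (t=0,i=1, bit22=1)
  nb #.#.#: next=.  (t=0,i=4, bit21=0)
  nb #.#..: next=.  (t=2,i=13, bit20=0)
  nb #..##: next=.  (t=2,i=7, bit19=0)
  nb #..#.: next=#  (t=1,i=4, bit18=1)
  nb #...#: next=.  (t=3,i=7, bit17=0)
  nb #....: next=#  (t=2,i=1, bit16=1)
  nb .####: next=#  (t=0,i=7, bit15=1)
  nb .###.: next=#  (t=0,i=12, bit14=1)
  nb .##.#: next=#  (t=0,i=2, bit13=1)
  nb .##..: next=#  (t=2,i=5, bit12=1)
  nb .#.##: next=#  (t=0,i=5, bit11=1)
  nb .#.#.: next=.  (t=1,i=6, bit10=0)
  nb .#..#: next=.  (t=3,i=12, bit9=0)
  nb .#...: next=#  (t=2,i=0, bit8=1)
  nb ..###: next=.  (t=2,i=8, bit7=0)
  nb ..##.: next=#  (t=2,i=4, bit6=1)
  nb ..#.#: next=#  (t=1,i=5, bit5=1)
  nb ..#..: next=#  (t=4,i=1, bit4=1)
  nb ...##: next=#  (t=2,i=3, bit3=1)
  nb ...#.: next=#  (t=3,i=8, bit2=1)
  nb ....#: next=#  (t=2,i=2, bit1=1)
  nb .....: next=#  (t=4,i=4, bit0=1)
  bits 00101000010001011111100101111111 = 675674495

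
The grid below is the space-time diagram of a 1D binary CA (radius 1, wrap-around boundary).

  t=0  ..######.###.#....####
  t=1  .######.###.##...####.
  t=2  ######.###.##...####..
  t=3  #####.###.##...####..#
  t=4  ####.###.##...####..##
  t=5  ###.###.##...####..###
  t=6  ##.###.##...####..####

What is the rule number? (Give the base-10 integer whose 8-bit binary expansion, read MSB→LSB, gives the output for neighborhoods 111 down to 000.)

174

  [7] ### => #  t=0,i=3
  [6] ##. => .  t=0,i=7
  [5] #.# => #  t=0,i=8
  [4] #.. => .  t=0,i=0
  [3] .## => #  t=0,i=2
  [2] .#. => #  t=0,i=13
  [1] ..# => #  t=0,i=1
  [0] ... => .  t=0,i=15
  bits 10101110 = 174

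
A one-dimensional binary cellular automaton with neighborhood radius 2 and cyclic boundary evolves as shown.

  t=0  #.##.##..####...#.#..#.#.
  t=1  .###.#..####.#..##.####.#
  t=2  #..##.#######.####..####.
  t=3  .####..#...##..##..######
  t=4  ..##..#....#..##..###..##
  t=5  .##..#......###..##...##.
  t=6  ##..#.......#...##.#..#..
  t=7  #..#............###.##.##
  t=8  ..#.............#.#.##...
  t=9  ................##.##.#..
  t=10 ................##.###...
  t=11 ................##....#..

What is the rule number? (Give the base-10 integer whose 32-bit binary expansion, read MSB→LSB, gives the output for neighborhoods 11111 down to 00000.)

  ##### -> .   bit 31 = 0  t=2,i=8
  ####. -> #   bit 30 = 1  t=0,i=11
  ###.# -> #   bit 29 = 1  t=1,i=3
  ###.. -> .   bit 28 = 0  t=0,i=12
  ##.## -> .   bit 27 = 0  t=0,i=4
  ##.#. -> #   bit 26 = 1  t=1,i=4
  ##..# -> .   bit 25 = 0  t=0,i=7
  ##... -> #   bit 24 = 1  t=0,i=13
  #.### -> .   bit 23 = 0  t=1,i=1
  #.##. -> #   bit 22 = 1  t=0,i=2
  #.#.# -> .   bit 21 = 0  t=0,i=0
  #.#.. -> .   bit 20 = 0  t=0,i=18
  #..## -> #   bit 19 = 1  t=0,i=8
  #..#. -> #   bit 18 = 1  t=0,i=20
  #...# -> .   bit 17 = 0  t=0,i=14
  #.... -> .   bit 16 = 0  t=4,i=8
  .#### -> #   bit 15 = 1  t=0,i=10
  .###. -> .   bit 14 = 0  t=1,i=2
  .##.# -> #   bit 13 = 1  t=0,i=3
  .##.. -> .   bit 12 = 0  t=0,i=6
  .#.## -> #   bit 11 = 1  t=0,i=1
  .#.#. -> #   bit 10 = 1  t=0,i=17
  .#..# -> #   bit 9 = 1  t=0,i=19
  .#... -> .   bit 8 = 0  t=3,i=8
  ..### -> #   bit 7 = 1  t=0,i=9
  ..##. -> #   bit 6 = 1  t=1,i=16
  ..#.# -> #   bit 5 = 1  t=0,i=16
  ..#.. -> .   bit 4 = 0  t=3,i=7
  ...## -> .   bit 3 = 0  t=3,i=10
  ...#. -> .   bit 2 = 0  t=0,i=15
  ....# -> .   bit 1 = 0  t=4,i=9
  ..... -> .   bit 0 = 0  t=5,i=8
  bits 01100101010011001010111011100000 = 1699524320

1699524320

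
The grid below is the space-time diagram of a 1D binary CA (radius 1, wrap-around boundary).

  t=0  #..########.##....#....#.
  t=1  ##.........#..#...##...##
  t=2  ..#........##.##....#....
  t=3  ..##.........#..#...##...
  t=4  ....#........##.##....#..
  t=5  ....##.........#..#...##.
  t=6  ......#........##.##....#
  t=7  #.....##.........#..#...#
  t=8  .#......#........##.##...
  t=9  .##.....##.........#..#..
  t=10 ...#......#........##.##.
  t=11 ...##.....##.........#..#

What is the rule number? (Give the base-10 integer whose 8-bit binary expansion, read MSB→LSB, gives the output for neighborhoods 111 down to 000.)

52

  ###|.  b7=0 t=0,i=4
  ##.|.  b6=0 t=0,i=10
  #.#|#  b5=1 t=0,i=11
  #..|#  b4=1 t=0,i=1
  .##|.  b3=0 t=0,i=3
  .#.|#  b2=1 t=0,i=0
  ..#|.  b1=0 t=0,i=2
  ...|.  b0=0 t=0,i=15
  bits 00110100 = 52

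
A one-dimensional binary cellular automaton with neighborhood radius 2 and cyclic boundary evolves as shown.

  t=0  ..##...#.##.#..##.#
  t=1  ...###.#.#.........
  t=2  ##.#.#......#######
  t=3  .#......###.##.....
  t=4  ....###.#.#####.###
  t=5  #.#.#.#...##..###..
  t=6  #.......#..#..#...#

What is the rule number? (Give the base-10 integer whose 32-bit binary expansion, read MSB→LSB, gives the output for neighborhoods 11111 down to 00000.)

  nb #####: next=.  (t=2,i=14, bit31=0)
  nb ####.: next=.  (t=2,i=0, bit30=0)
  nb ###.#: next=#  (t=1,i=5, bit29=1)
  nb ###..: next=.  (t=4,i=18, bit28=0)
  nb ##.##: next=#  (t=3,i=11, bit27=1)
  nb ##.#.: next=.  (t=0,i=11, bit26=0)
  nb ##..#: next=.  (t=5,i=12, bit25=0)
  nb ##...: next=#  (t=0,i=4, bit24=1)
  nb #.###: next=#  (t=4,i=10, bit23=1)
  nb #.##.: next=#  (t=0,i=9, bit22=1)
  nb #.#.#: next=.  (t=1,i=7, bit21=0)
  nb #.#..: next=.  (t=0,i=12, bit20=0)
  nb #..##: next=.  (t=0,i=1, bit19=0)
  nb #..#.: next=#  (t=5,i=18, bit18=1)
  nb #...#: next=#  (t=0,i=5, bit17=1)
  nb #....: next=.  (t=1,i=11, bit16=0)
  nb .####: next=#  (t=2,i=13, bit15=1)
  nb .###.: next=.  (t=1,i=4, bit14=0)
  nb .##.#: next=.  (t=0,i=10, bit13=0)
  nb .##..: next=#  (t=0,i=3, bit12=1)
  nb .#.##: next=.  (t=0,i=8, bit11=0)
  nb .#.#.: next=.  (t=1,i=8, bit10=0)
  nb .#..#: next=.  (t=0,i=0, bit9=0)
  nb .#...: next=.  (t=1,i=10, bit8=0)
  nb ..###: next=#  (t=1,i=3, bit7=1)
  nb ..##.: next=.  (t=0,i=2, bit6=0)
  nb ..#.#: next=#  (t=0,i=7, bit5=1)
  nb ..#..: next=.  (t=3,i=1, bit4=0)
  nb ...##: next=.  (t=1,i=2, bit3=0)
  nb ...#.: next=.  (t=0,i=6, bit2=0)
  nb ....#: next=#  (t=1,i=1, bit1=1)
  nb .....: next=#  (t=1,i=0, bit0=1)
  bits 00101001110001101001000010100011 = 700879011

700879011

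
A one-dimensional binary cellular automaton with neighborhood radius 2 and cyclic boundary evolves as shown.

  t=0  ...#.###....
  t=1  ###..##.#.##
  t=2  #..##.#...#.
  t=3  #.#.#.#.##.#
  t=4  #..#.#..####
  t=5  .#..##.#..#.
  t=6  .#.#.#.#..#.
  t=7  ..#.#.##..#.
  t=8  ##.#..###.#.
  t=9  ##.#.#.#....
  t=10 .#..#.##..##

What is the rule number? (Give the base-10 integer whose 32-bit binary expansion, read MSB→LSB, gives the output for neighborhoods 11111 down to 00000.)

  [31] ##### => #  t=1,i=0
  [30] ####. => .  t=1,i=1
  [29] ###.# => .  t=8,i=8
  [28] ###.. => .  t=0,i=7
  [27] ##.## => #  t=3,i=10
  [26] ##.#. => .  t=1,i=7
  [25] ##..# => #  t=1,i=3
  [24] ##... => #  t=0,i=8
  [23] #.### => #  t=0,i=5
  [22] #.##. => #  t=3,i=8
  [21] #.#.# => .  t=1,i=8
  [20] #.#.. => #  t=2,i=0
  [19] #..## => #  t=1,i=4
  [18] #..#. => .  t=4,i=2
  [17] #...# => #  t=2,i=8
  [16] #.... => .  t=0,i=9
  [15] .#### => .  t=1,i=11
  [14] .###. => #  t=0,i=6
  [13] .##.# => #  t=1,i=6
  [12] .##.. => #  t=7,i=7
  [11] .#.## => .  t=0,i=4
  [10] .#.#. => #  t=2,i=11
  [9] .#..# => .  t=2,i=1
  [8] .#... => .  t=2,i=7
  [7] ..### => .  t=4,i=8
  [6] ..##. => .  t=1,i=5
  [5] ..#.# => .  t=0,i=3
  [4] ..#.. => #  t=5,i=1
  [3] ...## => #  t=9,i=11
  [2] ...#. => #  t=0,i=2
  [1] ....# => #  t=0,i=1
  [0] ..... => #  t=0,i=0
  bits 10001011110110100111010000011111 = 2346349599

2346349599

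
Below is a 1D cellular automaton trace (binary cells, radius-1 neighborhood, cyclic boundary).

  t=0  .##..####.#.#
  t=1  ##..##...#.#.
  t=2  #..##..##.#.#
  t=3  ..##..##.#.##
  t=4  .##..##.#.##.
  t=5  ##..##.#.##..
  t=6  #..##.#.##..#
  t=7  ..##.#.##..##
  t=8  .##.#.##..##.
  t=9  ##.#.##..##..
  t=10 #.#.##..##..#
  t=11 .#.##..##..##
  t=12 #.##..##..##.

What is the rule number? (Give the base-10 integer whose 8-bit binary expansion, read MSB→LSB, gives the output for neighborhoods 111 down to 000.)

  [7] ### => .  t=0,i=6
  [6] ##. => .  t=0,i=2
  [5] #.# => #  t=0,i=0
  [4] #.. => .  t=0,i=3
  [3] .## => #  t=0,i=1
  [2] .#. => .  t=0,i=10
  [1] ..# => #  t=0,i=4
  [0] ... => #  t=1,i=7
  bits 00101011 = 43

43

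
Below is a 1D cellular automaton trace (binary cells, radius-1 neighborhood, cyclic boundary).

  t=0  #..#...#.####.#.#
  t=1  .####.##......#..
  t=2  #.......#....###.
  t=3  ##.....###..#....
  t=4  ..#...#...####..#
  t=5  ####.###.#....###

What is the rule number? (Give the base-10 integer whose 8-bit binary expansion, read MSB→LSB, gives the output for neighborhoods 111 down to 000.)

22

  [7] ### => .  t=0,i=10
  [6] ##. => .  t=0,i=0
  [5] #.# => .  t=0,i=8
  [4] #.. => #  t=0,i=1
  [3] .## => .  t=0,i=9
  [2] .#. => #  t=0,i=3
  [1] ..# => #  t=0,i=2
  [0] ... => .  t=0,i=5
  bits 00010110 = 22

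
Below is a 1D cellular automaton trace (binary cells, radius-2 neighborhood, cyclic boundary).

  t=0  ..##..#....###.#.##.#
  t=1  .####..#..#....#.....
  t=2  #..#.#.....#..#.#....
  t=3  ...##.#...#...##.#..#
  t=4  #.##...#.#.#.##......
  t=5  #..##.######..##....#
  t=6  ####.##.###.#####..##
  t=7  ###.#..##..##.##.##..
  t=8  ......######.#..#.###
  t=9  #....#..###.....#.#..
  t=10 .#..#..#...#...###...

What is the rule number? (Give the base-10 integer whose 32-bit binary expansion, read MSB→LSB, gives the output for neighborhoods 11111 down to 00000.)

3416790380

  [31] ##### => #  t=5,i=8
  [30] ####. => #  t=1,i=3
  [29] ###.# => .  t=0,i=13
  [28] ###.. => .  t=1,i=4
  [27] ##.## => #  t=5,i=5
  [26] ##.#. => .  t=0,i=14
  [25] ##..# => #  t=0,i=4
  [24] ##... => #  t=4,i=4
  [23] #.### => #  t=5,i=6
  [22] #.##. => .  t=0,i=17
  [21] #.#.# => #  t=0,i=15
  [20] #.#.. => .  t=0,i=20
  [19] #..## => #  t=0,i=1
  [18] #..#. => .  t=0,i=5
  [17] #...# => .  t=3,i=1
  [16] #.... => .  t=0,i=8
  [15] .#### => .  t=1,i=2
  [14] .###. => .  t=0,i=12
  [13] .##.# => .  t=0,i=18
  [12] .##.. => #  t=0,i=3
  [11] .#.## => .  t=0,i=16
  [10] .#.#. => #  t=2,i=4
  [9] .#..# => .  t=0,i=0
  [8] .#... => #  t=0,i=7
  [7] ..### => .  t=0,i=11
  [6] ..##. => #  t=0,i=2
  [5] ..#.# => #  t=2,i=3
  [4] ..#.. => .  t=0,i=6
  [3] ...## => #  t=0,i=10
  [2] ...#. => #  t=1,i=14
  [1] ....# => .  t=0,i=9
  [0] ..... => .  t=1,i=18
  bits 11001011101010000001010101101100 = 3416790380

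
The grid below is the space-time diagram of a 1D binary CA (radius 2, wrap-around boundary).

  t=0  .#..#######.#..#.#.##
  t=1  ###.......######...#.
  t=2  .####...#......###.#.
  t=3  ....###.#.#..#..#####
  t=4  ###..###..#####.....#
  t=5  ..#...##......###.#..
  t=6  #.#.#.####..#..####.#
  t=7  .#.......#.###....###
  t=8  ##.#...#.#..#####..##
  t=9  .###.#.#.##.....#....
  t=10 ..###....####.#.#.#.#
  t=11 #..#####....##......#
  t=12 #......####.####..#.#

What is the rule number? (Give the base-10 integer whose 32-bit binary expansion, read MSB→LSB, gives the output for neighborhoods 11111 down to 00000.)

1029132914

  [31] ##### => .  t=0,i=6
  [30] ####. => .  t=0,i=9
  [29] ###.# => #  t=0,i=10
  [28] ###.. => #  t=1,i=2
  [27] ##.## => #  t=6,i=19
  [26] ##.#. => #  t=0,i=0
  [25] ##..# => .  t=4,i=3
  [24] ##... => #  t=1,i=3
  [23] #.### => .  t=1,i=0
  [22] #.##. => #  t=0,i=19
  [21] #.#.# => .  t=0,i=17
  [20] #.#.. => #  t=0,i=1
  [19] #..## => .  t=0,i=3
  [18] #..#. => #  t=0,i=14
  [17] #...# => #  t=1,i=17
  [16] #.... => #  t=1,i=4
  [15] .#### => .  t=0,i=5
  [14] .###. => #  t=1,i=1
  [13] .##.# => .  t=0,i=20
  [12] .##.. => #  t=5,i=7
  [11] .#.## => .  t=0,i=18
  [10] .#.#. => .  t=0,i=16
  [9] .#..# => #  t=0,i=2
  [8] .#... => .  t=2,i=9
  [7] ..### => .  t=0,i=4
  [6] ..##. => #  t=5,i=6
  [5] ..#.# => #  t=0,i=15
  [4] ..#.. => #  t=2,i=8
  [3] ...## => .  t=1,i=9
  [2] ...#. => .  t=1,i=18
  [1] ....# => #  t=1,i=8
  [0] ..... => .  t=1,i=5
  bits 00111101010101110101001001110010 = 1029132914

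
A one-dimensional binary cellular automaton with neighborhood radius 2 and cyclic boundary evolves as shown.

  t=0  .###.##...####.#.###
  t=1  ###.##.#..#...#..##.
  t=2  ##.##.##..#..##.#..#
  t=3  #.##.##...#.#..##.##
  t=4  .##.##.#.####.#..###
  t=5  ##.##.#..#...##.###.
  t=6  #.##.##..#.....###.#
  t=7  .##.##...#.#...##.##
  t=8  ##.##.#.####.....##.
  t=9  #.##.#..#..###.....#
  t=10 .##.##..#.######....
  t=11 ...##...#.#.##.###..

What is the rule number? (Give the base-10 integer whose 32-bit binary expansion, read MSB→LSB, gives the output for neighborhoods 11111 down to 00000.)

  #####|#  b31=1 t=10,i=12
  ####.|.  b30=0 t=0,i=12
  ###.#|.  b29=0 t=0,i=3
  ###..|#  b28=1 t=8,i=11
  ##.##|#  b27=1 t=0,i=0
  ##.#.|#  b26=1 t=0,i=14
  ##..#|.  b25=0 t=2,i=8
  ##...|#  b24=1 t=0,i=7
  #.###|#  b23=1 t=0,i=1
  #.##.|#  b22=1 t=0,i=5
  #.#.#|.  b21=0 t=0,i=15
  #.#..|#  b20=1 t=1,i=7
  #..##|#  b19=1 t=1,i=16
  #..#.|.  b18=0 t=1,i=9
  #...#|.  b17=0 t=0,i=8
  #....|#  b16=1 t=6,i=11
  .####|.  b15=0 t=0,i=11
  .###.|#  b14=1 t=0,i=2
  .##.#|.  b13=0 t=1,i=5
  .##..|.  b12=0 t=0,i=6
  .#.##|.  b11=0 t=0,i=16
  .#.#.|#  b10=1 t=3,i=11
  .#..#|.  b9=0 t=1,i=8
  .#...|.  b8=0 t=1,i=11
  ..###|#  b7=1 t=0,i=10
  ..##.|.  b6=0 t=1,i=17
  ..#.#|#  b5=1 t=3,i=10
  ..#..|#  b4=1 t=1,i=10
  ...##|.  b3=0 t=0,i=9
  ...#.|#  b2=1 t=1,i=13
  ....#|.  b1=0 t=6,i=13
  .....|.  b0=0 t=6,i=12
  bits 10011101110110010100010010110100 = 2648261812

2648261812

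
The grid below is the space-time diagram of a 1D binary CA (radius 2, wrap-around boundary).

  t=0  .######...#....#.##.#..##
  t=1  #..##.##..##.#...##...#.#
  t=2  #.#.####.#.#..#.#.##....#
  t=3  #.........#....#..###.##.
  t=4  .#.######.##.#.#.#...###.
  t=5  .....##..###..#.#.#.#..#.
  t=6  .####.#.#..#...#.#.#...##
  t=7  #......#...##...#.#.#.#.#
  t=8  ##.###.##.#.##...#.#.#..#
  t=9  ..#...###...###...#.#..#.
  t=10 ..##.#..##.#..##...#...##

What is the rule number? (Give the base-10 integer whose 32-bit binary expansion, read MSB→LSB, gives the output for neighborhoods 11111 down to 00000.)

  [31] ##### => #  t=0,i=3
  [30] ####. => .  t=0,i=5
  [29] ###.# => .  t=2,i=7
  [28] ###.. => #  t=0,i=6
  [27] ##.## => #  t=0,i=0
  [26] ##.#. => .  t=0,i=19
  [25] ##..# => .  t=1,i=1
  [24] ##... => #  t=0,i=7
  [23] #.### => .  t=0,i=1
  [22] #.##. => #  t=0,i=17
  [21] #.#.# => .  t=2,i=2
  [20] #.#.. => .  t=0,i=20
  [19] #..## => #  t=0,i=22
  [18] #..#. => .  t=2,i=13
  [17] #...# => .  t=0,i=8
  [16] #.... => .  t=0,i=12
  [15] .#### => .  t=0,i=2
  [14] .###. => .  t=3,i=19
  [13] .##.# => #  t=0,i=18
  [12] .##.. => #  t=1,i=0
  [11] .#.## => .  t=0,i=16
  [10] .#.#. => #  t=2,i=10
  [9] .#..# => .  t=0,i=21
  [8] .#... => #  t=0,i=11
  [7] ..### => .  t=3,i=18
  [6] ..##. => .  t=0,i=23
  [5] ..#.# => .  t=0,i=15
  [4] ..#.. => #  t=0,i=10
  [3] ...## => #  t=1,i=16
  [2] ...#. => .  t=0,i=9
  [1] ....# => #  t=0,i=13
  [0] ..... => #  t=3,i=3
  bits 10011001010010000011010100011011 = 2571646235

2571646235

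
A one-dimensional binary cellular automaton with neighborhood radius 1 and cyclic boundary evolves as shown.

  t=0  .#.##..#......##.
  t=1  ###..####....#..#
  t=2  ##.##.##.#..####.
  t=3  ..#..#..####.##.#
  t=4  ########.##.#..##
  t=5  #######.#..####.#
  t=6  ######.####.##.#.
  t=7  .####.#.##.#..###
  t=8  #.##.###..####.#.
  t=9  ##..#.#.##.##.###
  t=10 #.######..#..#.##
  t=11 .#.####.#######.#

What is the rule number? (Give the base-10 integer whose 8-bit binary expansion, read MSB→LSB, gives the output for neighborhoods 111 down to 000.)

  ### -> #   bit 7 = 1  t=1,i=0
  ##. -> .   bit 6 = 0  t=0,i=4
  #.# -> #   bit 5 = 1  t=0,i=2
  #.. -> #   bit 4 = 1  t=0,i=5
  .## -> .   bit 3 = 0  t=0,i=3
  .#. -> #   bit 2 = 1  t=0,i=1
  ..# -> #   bit 1 = 1  t=0,i=0
  ... -> .   bit 0 = 0  t=0,i=9
  bits 10110110 = 182

182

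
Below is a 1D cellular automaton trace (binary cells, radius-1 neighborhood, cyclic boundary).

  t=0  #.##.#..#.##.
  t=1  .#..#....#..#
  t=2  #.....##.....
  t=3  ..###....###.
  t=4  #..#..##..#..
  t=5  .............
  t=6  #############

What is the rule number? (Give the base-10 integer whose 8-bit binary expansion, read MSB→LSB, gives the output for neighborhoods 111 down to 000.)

  [7] ### => #  t=3,i=3
  [6] ##. => .  t=0,i=3
  [5] #.# => #  t=0,i=1
  [4] #.. => .  t=0,i=6
  [3] .## => .  t=0,i=2
  [2] .#. => .  t=0,i=0
  [1] ..# => .  t=0,i=7
  [0] ... => #  t=1,i=6
  bits 10100001 = 161

161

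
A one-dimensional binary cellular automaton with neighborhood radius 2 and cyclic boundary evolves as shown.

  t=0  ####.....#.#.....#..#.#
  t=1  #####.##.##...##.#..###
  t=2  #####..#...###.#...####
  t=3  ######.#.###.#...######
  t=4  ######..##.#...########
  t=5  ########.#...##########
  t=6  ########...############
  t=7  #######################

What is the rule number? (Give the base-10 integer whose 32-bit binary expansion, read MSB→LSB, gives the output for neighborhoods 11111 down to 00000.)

4085951675

  ##### -> #   bit 31 = 1  t=0,i=1
  ####. -> #   bit 30 = 1  t=0,i=2
  ###.# -> #   bit 29 = 1  t=1,i=4
  ###.. -> #   bit 28 = 1  t=0,i=3
  ##.## -> .   bit 27 = 0  t=1,i=5
  ##.#. -> .   bit 26 = 0  t=1,i=16
  ##..# -> #   bit 25 = 1  t=2,i=5
  ##... -> #   bit 24 = 1  t=0,i=4
  #.### -> #   bit 23 = 1  t=0,i=22
  #.##. -> .   bit 22 = 0  t=1,i=6
  #.#.# -> .   bit 21 = 0  t=3,i=7
  #.#.. -> .   bit 20 = 0  t=0,i=11
  #..## -> #   bit 19 = 1  t=1,i=19
  #..#. -> .   bit 18 = 0  t=0,i=19
  #...# -> #   bit 17 = 1  t=1,i=12
  #.... -> .   bit 16 = 0  t=0,i=5
  .#### -> #   bit 15 = 1  t=0,i=0
  .###. -> .   bit 14 = 0  t=2,i=12
  .##.# -> #   bit 13 = 1  t=1,i=7
  .##.. -> .   bit 12 = 0  t=1,i=10
  .#.## -> #   bit 11 = 1  t=0,i=21
  .#.#. -> #   bit 10 = 1  t=0,i=10
  .#..# -> .   bit 9 = 0  t=0,i=18
  .#... -> .   bit 8 = 0  t=0,i=12
  ..### -> #   bit 7 = 1  t=1,i=20
  ..##. -> .   bit 6 = 0  t=1,i=14
  ..#.# -> #   bit 5 = 1  t=0,i=9
  ..#.. -> #   bit 4 = 1  t=0,i=17
  ...## -> #   bit 3 = 1  t=1,i=13
  ...#. -> .   bit 2 = 0  t=0,i=8
  ....# -> #   bit 1 = 1  t=0,i=7
  ..... -> #   bit 0 = 1  t=0,i=6
  bits 11110011100010101010110010111011 = 4085951675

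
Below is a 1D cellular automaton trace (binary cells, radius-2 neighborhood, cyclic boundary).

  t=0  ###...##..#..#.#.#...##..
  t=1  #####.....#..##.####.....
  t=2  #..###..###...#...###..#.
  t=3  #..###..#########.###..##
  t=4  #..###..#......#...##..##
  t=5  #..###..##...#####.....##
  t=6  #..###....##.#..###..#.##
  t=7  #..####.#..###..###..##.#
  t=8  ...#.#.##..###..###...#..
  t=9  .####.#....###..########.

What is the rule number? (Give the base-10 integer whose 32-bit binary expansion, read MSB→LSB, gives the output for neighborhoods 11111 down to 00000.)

  #####|.  b31=0 t=1,i=2
  ####.|#  b30=1 t=1,i=3
  ###.#|.  b29=0 t=3,i=16
  ###..|#  b28=1 t=0,i=2
  ##.##|.  b27=0 t=1,i=15
  ##.#.|#  b26=1 t=6,i=12
  ##..#|.  b25=0 t=0,i=8
  ##...|#  b24=1 t=0,i=3
  #.###|.  b23=0 t=1,i=16
  #.##.|.  b22=0 t=7,i=24
  #.#.#|.  b21=0 t=0,i=15
  #.#..|#  b20=1 t=0,i=17
  #..##|.  b19=0 t=0,i=24
  #..#.|.  b18=0 t=0,i=9
  #...#|#  b17=1 t=0,i=4
  #....|.  b16=0 t=1,i=6
  .####|.  b15=0 t=1,i=1
  .###.|#  b14=1 t=0,i=1
  .##.#|#  b13=1 t=1,i=14
  .##..|.  b12=0 t=0,i=7
  .#.##|#  b11=1 t=6,i=22
  .#.#.|#  b10=1 t=0,i=14
  .#..#|.  b9=0 t=0,i=11
  .#...|#  b8=1 t=0,i=18
  ..###|#  b7=1 t=0,i=0
  ..##.|.  b6=0 t=0,i=6
  ..#.#|#  b5=1 t=0,i=13
  ..#..|#  b4=1 t=0,i=10
  ...##|.  b3=0 t=0,i=5
  ...#.|#  b2=1 t=1,i=9
  ....#|#  b1=1 t=1,i=8
  .....|.  b0=0 t=1,i=7
  bits 01010101000100100110110110110110 = 1427271094

1427271094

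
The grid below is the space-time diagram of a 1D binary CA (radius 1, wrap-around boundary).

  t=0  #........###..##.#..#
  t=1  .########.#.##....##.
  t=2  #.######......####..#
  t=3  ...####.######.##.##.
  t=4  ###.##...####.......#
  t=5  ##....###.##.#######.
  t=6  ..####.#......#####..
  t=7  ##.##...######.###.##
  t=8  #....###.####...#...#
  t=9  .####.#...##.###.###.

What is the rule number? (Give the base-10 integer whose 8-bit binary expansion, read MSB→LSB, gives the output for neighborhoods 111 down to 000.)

  ### -> #   bit 7 = 1  t=0,i=10
  ##. -> .   bit 6 = 0  t=0,i=0
  #.# -> .   bit 5 = 0  t=0,i=16
  #.. -> #   bit 4 = 1  t=0,i=1
  .## -> .   bit 3 = 0  t=0,i=9
  .#. -> .   bit 2 = 0  t=0,i=17
  ..# -> #   bit 1 = 1  t=0,i=8
  ... -> #   bit 0 = 1  t=0,i=2
  bits 10010011 = 147

147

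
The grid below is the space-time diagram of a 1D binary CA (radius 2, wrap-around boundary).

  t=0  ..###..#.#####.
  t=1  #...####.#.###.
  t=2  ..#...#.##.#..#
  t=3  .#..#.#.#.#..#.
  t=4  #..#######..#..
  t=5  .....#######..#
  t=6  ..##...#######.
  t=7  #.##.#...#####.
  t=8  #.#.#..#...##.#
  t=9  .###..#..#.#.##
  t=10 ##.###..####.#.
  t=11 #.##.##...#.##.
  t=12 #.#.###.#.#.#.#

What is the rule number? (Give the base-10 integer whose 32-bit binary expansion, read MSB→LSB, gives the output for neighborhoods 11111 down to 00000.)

  [31] ##### => #  t=0,i=11
  [30] ####. => #  t=0,i=12
  [29] ###.# => .  t=1,i=7
  [28] ###.. => #  t=0,i=4
  [27] ##.## => #  t=8,i=13
  [26] ##.#. => #  t=1,i=8
  [25] ##..# => #  t=0,i=5
  [24] ##... => .  t=0,i=14
  [23] #.### => #  t=0,i=9
  [22] #.##. => #  t=2,i=8
  [21] #.#.# => #  t=1,i=9
  [20] #.#.. => .  t=1,i=0
  [19] #..## => .  t=4,i=2
  [18] #..#. => #  t=0,i=6
  [17] #...# => #  t=0,i=0
  [16] #.... => .  t=5,i=1
  [15] .#### => .  t=0,i=10
  [14] .###. => .  t=0,i=3
  [13] .##.# => .  t=2,i=9
  [12] .##.. => #  t=6,i=3
  [11] .#.## => .  t=0,i=8
  [10] .#.#. => #  t=3,i=5
  [9] .#..# => .  t=2,i=0
  [8] .#... => .  t=1,i=1
  [7] ..### => .  t=0,i=2
  [6] ..##. => #  t=6,i=2
  [5] ..#.# => #  t=0,i=7
  [4] ..#.. => .  t=2,i=2
  [3] ...## => .  t=0,i=1
  [2] ...#. => .  t=2,i=5
  [1] ....# => #  t=5,i=3
  [0] ..... => #  t=5,i=2
  bits 11011110111001100001010001100011 = 3739620451

3739620451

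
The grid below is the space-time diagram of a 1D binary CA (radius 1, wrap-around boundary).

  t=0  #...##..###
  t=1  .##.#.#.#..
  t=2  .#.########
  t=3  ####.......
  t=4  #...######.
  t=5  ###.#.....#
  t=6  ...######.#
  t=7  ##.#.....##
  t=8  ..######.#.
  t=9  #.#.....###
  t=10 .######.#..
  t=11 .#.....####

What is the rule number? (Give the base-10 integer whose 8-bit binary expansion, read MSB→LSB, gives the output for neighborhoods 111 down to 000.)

  ###|.  b7=0 t=0,i=9
  ##.|.  b6=0 t=0,i=0
  #.#|#  b5=1 t=1,i=3
  #..|#  b4=1 t=0,i=1
  .##|#  b3=1 t=0,i=4
  .#.|#  b2=1 t=1,i=4
  ..#|.  b1=0 t=0,i=3
  ...|#  b0=1 t=0,i=2
  bits 00111101 = 61

61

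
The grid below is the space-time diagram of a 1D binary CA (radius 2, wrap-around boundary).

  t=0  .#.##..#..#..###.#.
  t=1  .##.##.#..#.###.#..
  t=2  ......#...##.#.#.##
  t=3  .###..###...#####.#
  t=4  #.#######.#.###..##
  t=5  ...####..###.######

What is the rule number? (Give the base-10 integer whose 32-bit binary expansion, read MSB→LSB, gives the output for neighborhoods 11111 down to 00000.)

  ##### -> #   bit 31 = 1  t=3,i=14
  ####. -> .   bit 30 = 0  t=3,i=15
  ###.# -> .   bit 29 = 0  t=0,i=15
  ###.. -> #   bit 28 = 1  t=3,i=3
  ##.## -> .   bit 27 = 0  t=1,i=3
  ##.#. -> #   bit 26 = 1  t=0,i=16
  ##..# -> #   bit 25 = 1  t=0,i=5
  ##... -> .   bit 24 = 0  t=2,i=0
  #.### -> .   bit 23 = 0  t=1,i=12
  #.##. -> .   bit 22 = 0  t=0,i=3
  #.#.# -> #   bit 21 = 1  t=2,i=13
  #.#.. -> .   bit 20 = 0  t=0,i=17
  #..## -> #   bit 19 = 1  t=0,i=12
  #..#. -> .   bit 18 = 0  t=0,i=0
  #...# -> #   bit 17 = 1  t=1,i=18
  #.... -> #   bit 16 = 1  t=2,i=1
  .#### -> #   bit 15 = 1  t=3,i=13
  .###. -> #   bit 14 = 1  t=0,i=14
  .##.# -> .   bit 13 = 0  t=1,i=2
  .##.. -> #   bit 12 = 1  t=0,i=4
  .#.## -> #   bit 11 = 1  t=0,i=2
  .#.#. -> #   bit 10 = 1  t=2,i=14
  .#..# -> .   bit 9 = 0  t=0,i=8
  .#... -> #   bit 8 = 1  t=1,i=17
  ..### -> #   bit 7 = 1  t=0,i=13
  ..##. -> .   bit 6 = 0  t=1,i=1
  ..#.# -> #   bit 5 = 1  t=0,i=1
  ..#.. -> #   bit 4 = 1  t=0,i=7
  ...## -> .   bit 3 = 0  t=1,i=0
  ...#. -> .   bit 2 = 0  t=2,i=5
  ....# -> .   bit 1 = 0  t=2,i=4
  ..... -> #   bit 0 = 1  t=2,i=2
  bits 10010110001010111101110110110001 = 2519457201

2519457201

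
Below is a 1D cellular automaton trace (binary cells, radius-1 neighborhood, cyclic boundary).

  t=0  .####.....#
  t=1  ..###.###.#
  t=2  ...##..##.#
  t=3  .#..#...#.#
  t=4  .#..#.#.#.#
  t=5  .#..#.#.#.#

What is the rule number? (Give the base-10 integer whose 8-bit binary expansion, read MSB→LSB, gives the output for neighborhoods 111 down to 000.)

197

  nb ###: next=#  (t=0,i=2, bit7=1)
  nb ##.: next=#  (t=0,i=4, bit6=1)
  nb #.#: next=.  (t=0,i=0, bit5=0)
  nb #..: next=.  (t=0,i=5, bit4=0)
  nb .##: next=.  (t=0,i=1, bit3=0)
  nb .#.: next=#  (t=0,i=10, bit2=1)
  nb ..#: next=.  (t=0,i=9, bit1=0)
  nb ...: next=#  (t=0,i=6, bit0=1)
  bits 11000101 = 197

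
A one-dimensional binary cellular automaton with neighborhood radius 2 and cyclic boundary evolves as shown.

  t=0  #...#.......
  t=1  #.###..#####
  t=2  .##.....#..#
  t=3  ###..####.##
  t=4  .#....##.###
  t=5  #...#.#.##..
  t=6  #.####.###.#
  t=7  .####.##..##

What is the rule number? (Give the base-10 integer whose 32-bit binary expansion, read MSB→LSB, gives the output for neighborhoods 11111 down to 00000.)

1288084599

  [31] ##### => .  t=1,i=9
  [30] ####. => #  t=1,i=11
  [29] ###.# => .  t=1,i=0
  [28] ###.. => .  t=1,i=4
  [27] ##.## => #  t=1,i=1
  [26] ##.#. => #  t=4,i=0
  [25] ##..# => .  t=1,i=5
  [24] ##... => .  t=2,i=3
  [23] #.### => #  t=1,i=2
  [22] #.##. => #  t=2,i=1
  [21] #.#.# => .  t=5,i=6
  [20] #.#.. => .  t=4,i=1
  [19] #..## => .  t=1,i=6
  [18] #..#. => #  t=2,i=10
  [17] #...# => #  t=0,i=2
  [16] #.... => .  t=0,i=6
  [15] .#### => #  t=1,i=8
  [14] .###. => .  t=1,i=3
  [13] .##.# => .  t=4,i=7
  [12] .##.. => #  t=2,i=2
  [11] .#.## => #  t=2,i=0
  [10] .#.#. => #  t=5,i=5
  [9] .#..# => .  t=2,i=9
  [8] .#... => .  t=0,i=1
  [7] ..### => .  t=1,i=7
  [6] ..##. => #  t=4,i=6
  [5] ..#.# => #  t=2,i=11
  [4] ..#.. => #  t=0,i=0
  [3] ...## => .  t=4,i=5
  [2] ...#. => #  t=0,i=3
  [1] ....# => #  t=0,i=10
  [0] ..... => #  t=0,i=7
  bits 01001100110001101001110001110111 = 1288084599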